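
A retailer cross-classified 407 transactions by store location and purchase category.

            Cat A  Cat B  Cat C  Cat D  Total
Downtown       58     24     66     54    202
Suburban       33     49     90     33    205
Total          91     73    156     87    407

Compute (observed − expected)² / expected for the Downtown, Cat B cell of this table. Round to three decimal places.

Row total (Downtown) = 202; column total (Cat B) = 73; N = 407.
Expected count E = 202 × 73 / 407 = 36.2310.
Contribution = (O − E)²/E = (24 − 36.2310)² / 36.2310 = 4.129.

4.129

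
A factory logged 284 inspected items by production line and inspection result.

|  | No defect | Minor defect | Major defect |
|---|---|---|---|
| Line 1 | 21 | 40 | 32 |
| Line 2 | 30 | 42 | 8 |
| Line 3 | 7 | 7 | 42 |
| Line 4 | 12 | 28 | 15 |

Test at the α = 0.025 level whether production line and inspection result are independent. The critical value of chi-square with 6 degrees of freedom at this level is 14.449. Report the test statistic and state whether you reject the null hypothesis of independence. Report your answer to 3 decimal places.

65.847; reject H₀

Row totals: 93, 80, 56, 55. Column totals: 70, 117, 97. Grand total N = 284.
Expected counts (row total × column total / N):
  Line 1, No defect: 93×70/284 = 22.92254
  Line 1, Minor defect: 93×117/284 = 38.31338
  Line 1, Major defect: 93×97/284 = 31.76408
  Line 2, No defect: 80×70/284 = 19.71831
  Line 2, Minor defect: 80×117/284 = 32.95775
  Line 2, Major defect: 80×97/284 = 27.32394
  Line 3, No defect: 56×70/284 = 13.80282
  Line 3, Minor defect: 56×117/284 = 23.07042
  Line 3, Major defect: 56×97/284 = 19.12676
  Line 4, No defect: 55×70/284 = 13.55634
  Line 4, Minor defect: 55×117/284 = 22.65845
  Line 4, Major defect: 55×97/284 = 18.78521
Contributions (O − E)²/E:
  (21 − 22.92254)²/22.92254 = 0.1612
  (40 − 38.31338)²/38.31338 = 0.0742
  (32 − 31.76408)²/31.76408 = 0.0018
  (30 − 19.71831)²/19.71831 = 5.3612
  (42 − 32.95775)²/32.95775 = 2.4808
  (8 − 27.32394)²/27.32394 = 13.6662
  (7 − 13.80282)²/13.80282 = 3.3528
  (7 − 23.07042)²/23.07042 = 11.1944
  (42 − 19.12676)²/19.12676 = 27.3536
  (12 − 13.55634)²/13.55634 = 0.1787
  (28 − 22.65845)²/22.65845 = 1.2592
  (15 − 18.78521)²/18.78521 = 0.7627
χ² = 0.1612 + 0.0742 + 0.0018 + 5.3612 + 2.4808 + 13.6662 + 3.3528 + 11.1944 + 27.3536 + 0.1787 + 1.2592 + 0.7627 = 65.847
df = (4−1)(3−1) = 6. Since 65.847 > 14.449, reject the null hypothesis of independence at α = 0.025.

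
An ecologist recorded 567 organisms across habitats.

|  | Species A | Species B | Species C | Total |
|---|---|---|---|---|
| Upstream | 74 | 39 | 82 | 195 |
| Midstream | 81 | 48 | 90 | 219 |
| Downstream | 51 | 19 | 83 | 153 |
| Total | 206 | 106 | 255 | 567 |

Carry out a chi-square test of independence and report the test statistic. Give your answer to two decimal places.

9.19

Grand total N = 567.
Expected counts (row total × column total / N):
  Upstream, Species A: 195×206/567 = 70.847
  Upstream, Species B: 195×106/567 = 36.455
  Upstream, Species C: 195×255/567 = 87.698
  Midstream, Species A: 219×206/567 = 79.566
  Midstream, Species B: 219×106/567 = 40.942
  Midstream, Species C: 219×255/567 = 98.492
  Downstream, Species A: 153×206/567 = 55.587
  Downstream, Species B: 153×106/567 = 28.603
  Downstream, Species C: 153×255/567 = 68.810
Contributions (O − E)²/E:
  (74 − 70.847)²/70.847 = 0.1403
  (39 − 36.455)²/36.455 = 0.1777
  (82 − 87.698)²/87.698 = 0.3702
  (81 − 79.566)²/79.566 = 0.0258
  (48 − 40.942)²/40.942 = 1.2167
  (90 − 98.492)²/98.492 = 0.7322
  (51 − 55.587)²/55.587 = 0.3785
  (19 − 28.603)²/28.603 = 3.2241
  (83 − 68.810)²/68.810 = 2.9263
χ² = 0.1403 + 0.1777 + 0.3702 + 0.0258 + 1.2167 + 0.7322 + 0.3785 + 3.2241 + 2.9263 = 9.19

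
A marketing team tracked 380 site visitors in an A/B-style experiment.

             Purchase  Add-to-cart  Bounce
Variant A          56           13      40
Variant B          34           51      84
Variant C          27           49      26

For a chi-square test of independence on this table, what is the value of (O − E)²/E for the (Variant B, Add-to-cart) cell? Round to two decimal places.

0.01

Row total (Variant B) = 169; column total (Add-to-cart) = 113; N = 380.
Expected count E = 169 × 113 / 380 = 50.2553.
Contribution = (O − E)²/E = (51 − 50.2553)² / 50.2553 = 0.01.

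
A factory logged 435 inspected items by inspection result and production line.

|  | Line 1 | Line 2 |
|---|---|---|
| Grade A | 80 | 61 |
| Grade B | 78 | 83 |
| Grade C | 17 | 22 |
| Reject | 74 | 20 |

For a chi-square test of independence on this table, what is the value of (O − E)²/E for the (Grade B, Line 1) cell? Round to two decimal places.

Row total (Grade B) = 161; column total (Line 1) = 249; N = 435.
Expected count E = 161 × 249 / 435 = 92.1586.
Contribution = (O − E)²/E = (78 − 92.1586)² / 92.1586 = 2.18.

2.18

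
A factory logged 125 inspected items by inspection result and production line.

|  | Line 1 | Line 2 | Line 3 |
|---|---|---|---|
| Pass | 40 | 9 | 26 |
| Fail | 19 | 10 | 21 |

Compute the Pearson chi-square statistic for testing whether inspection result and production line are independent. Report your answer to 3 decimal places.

Row totals: 75, 50. Column totals: 59, 19, 47. Grand total N = 125.
Expected counts (row total × column total / N):
  Pass, Line 1: 75×59/125 = 35.4000
  Pass, Line 2: 75×19/125 = 11.4000
  Pass, Line 3: 75×47/125 = 28.2000
  Fail, Line 1: 50×59/125 = 23.6000
  Fail, Line 2: 50×19/125 = 7.6000
  Fail, Line 3: 50×47/125 = 18.8000
Contributions (O − E)²/E:
  (40 − 35.4000)²/35.4000 = 0.5977
  (9 − 11.4000)²/11.4000 = 0.5053
  (26 − 28.2000)²/28.2000 = 0.1716
  (19 − 23.6000)²/23.6000 = 0.8966
  (10 − 7.6000)²/7.6000 = 0.7579
  (21 − 18.8000)²/18.8000 = 0.2574
χ² = 0.5977 + 0.5053 + 0.1716 + 0.8966 + 0.7579 + 0.2574 = 3.187

3.187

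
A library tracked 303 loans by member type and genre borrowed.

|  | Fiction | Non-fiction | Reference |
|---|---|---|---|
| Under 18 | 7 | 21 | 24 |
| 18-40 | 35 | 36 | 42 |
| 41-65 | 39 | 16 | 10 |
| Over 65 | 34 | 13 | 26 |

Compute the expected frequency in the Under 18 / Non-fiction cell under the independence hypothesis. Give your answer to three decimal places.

14.759

Row total (Under 18) = 52; column total (Non-fiction) = 86; grand total N = 303.
Expected count = (row total × column total) / N = 52 × 86 / 303 = 14.759.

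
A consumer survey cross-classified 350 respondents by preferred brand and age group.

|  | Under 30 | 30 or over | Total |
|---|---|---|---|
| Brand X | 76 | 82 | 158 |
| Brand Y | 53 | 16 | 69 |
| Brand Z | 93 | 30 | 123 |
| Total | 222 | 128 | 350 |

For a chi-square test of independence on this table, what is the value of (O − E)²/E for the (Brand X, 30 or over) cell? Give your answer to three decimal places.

10.150

Row total (Brand X) = 158; column total (30 or over) = 128; N = 350.
Expected count E = 158 × 128 / 350 = 57.78286.
Contribution = (O − E)²/E = (82 − 57.78286)² / 57.78286 = 10.150.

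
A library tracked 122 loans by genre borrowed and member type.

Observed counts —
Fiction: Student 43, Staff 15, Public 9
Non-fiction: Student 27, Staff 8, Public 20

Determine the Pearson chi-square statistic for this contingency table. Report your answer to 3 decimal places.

8.865

Row totals: 67, 55. Column totals: 70, 23, 29. Grand total N = 122.
Expected counts (row total × column total / N):
  Fiction, Student: 67×70/122 = 38.4426
  Fiction, Staff: 67×23/122 = 12.6311
  Fiction, Public: 67×29/122 = 15.9262
  Non-fiction, Student: 55×70/122 = 31.5574
  Non-fiction, Staff: 55×23/122 = 10.3689
  Non-fiction, Public: 55×29/122 = 13.0738
Contributions (O − E)²/E:
  (43 − 38.4426)²/38.4426 = 0.5403
  (15 − 12.6311)²/12.6311 = 0.4443
  (9 − 15.9262)²/15.9262 = 3.0122
  (27 − 31.5574)²/31.5574 = 0.6582
  (8 − 10.3689)²/10.3689 = 0.5412
  (20 − 13.0738)²/13.0738 = 3.6693
χ² = 0.5403 + 0.4443 + 3.0122 + 0.6582 + 0.5412 + 3.6693 = 8.865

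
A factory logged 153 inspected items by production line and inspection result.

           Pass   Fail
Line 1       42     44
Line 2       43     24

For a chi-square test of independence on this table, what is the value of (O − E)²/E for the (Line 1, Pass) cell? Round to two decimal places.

0.70

Row total (Line 1) = 86; column total (Pass) = 85; N = 153.
Expected count E = 86 × 85 / 153 = 47.778.
Contribution = (O − E)²/E = (42 − 47.778)² / 47.778 = 0.70.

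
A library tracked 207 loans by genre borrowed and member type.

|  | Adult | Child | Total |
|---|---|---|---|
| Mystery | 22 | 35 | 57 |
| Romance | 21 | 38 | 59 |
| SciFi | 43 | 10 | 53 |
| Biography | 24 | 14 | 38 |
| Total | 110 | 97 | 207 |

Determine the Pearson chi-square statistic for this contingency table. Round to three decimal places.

30.345

Grand total N = 207.
Expected counts (row total × column total / N):
  Mystery, Adult: 57×110/207 = 30.2899
  Mystery, Child: 57×97/207 = 26.7101
  Romance, Adult: 59×110/207 = 31.3527
  Romance, Child: 59×97/207 = 27.6473
  SciFi, Adult: 53×110/207 = 28.1643
  SciFi, Child: 53×97/207 = 24.8357
  Biography, Adult: 38×110/207 = 20.1932
  Biography, Child: 38×97/207 = 17.8068
Contributions (O − E)²/E:
  (22 − 30.2899)²/30.2899 = 2.2688
  (35 − 26.7101)²/26.7101 = 2.5729
  (21 − 31.3527)²/31.3527 = 3.4185
  (38 − 27.6473)²/27.6473 = 3.8766
  (43 − 28.1643)²/28.1643 = 7.8148
  (10 − 24.8357)²/24.8357 = 8.8622
  (24 − 20.1932)²/20.1932 = 0.7177
  (14 − 17.8068)²/17.8068 = 0.8138
χ² = 2.2688 + 2.5729 + 3.4185 + 3.8766 + 7.8148 + 8.8622 + 0.7177 + 0.8138 = 30.345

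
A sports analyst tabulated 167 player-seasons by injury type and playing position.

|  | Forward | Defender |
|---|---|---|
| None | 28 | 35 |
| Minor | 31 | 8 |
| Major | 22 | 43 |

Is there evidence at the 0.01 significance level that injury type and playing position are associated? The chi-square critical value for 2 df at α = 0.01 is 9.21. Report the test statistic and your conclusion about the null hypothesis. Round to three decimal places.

20.996; reject H₀

Row totals: 63, 39, 65. Column totals: 81, 86. Grand total N = 167.
Expected counts (row total × column total / N):
  None, Forward: 63×81/167 = 30.55689
  None, Defender: 63×86/167 = 32.44311
  Minor, Forward: 39×81/167 = 18.91617
  Minor, Defender: 39×86/167 = 20.08383
  Major, Forward: 65×81/167 = 31.52695
  Major, Defender: 65×86/167 = 33.47305
Contributions (O − E)²/E:
  (28 − 30.55689)²/30.55689 = 0.2140
  (35 − 32.44311)²/32.44311 = 0.2015
  (31 − 18.91617)²/18.91617 = 7.7193
  (8 − 20.08383)²/20.08383 = 7.2705
  (22 − 31.52695)²/31.52695 = 2.8789
  (43 − 33.47305)²/33.47305 = 2.7115
χ² = 0.2140 + 0.2015 + 7.7193 + 7.2705 + 2.8789 + 2.7115 = 20.996
df = (3−1)(2−1) = 2. Since 20.996 > 9.21, reject the null hypothesis of independence at α = 0.01.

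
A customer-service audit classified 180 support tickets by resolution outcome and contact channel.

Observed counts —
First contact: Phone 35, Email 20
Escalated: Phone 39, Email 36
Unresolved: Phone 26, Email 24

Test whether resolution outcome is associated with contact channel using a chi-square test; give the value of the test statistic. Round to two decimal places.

2.09

Row totals: 55, 75, 50. Column totals: 100, 80. Grand total N = 180.
Expected counts (row total × column total / N):
  First contact, Phone: 55×100/180 = 30.556
  First contact, Email: 55×80/180 = 24.444
  Escalated, Phone: 75×100/180 = 41.667
  Escalated, Email: 75×80/180 = 33.333
  Unresolved, Phone: 50×100/180 = 27.778
  Unresolved, Email: 50×80/180 = 22.222
Contributions (O − E)²/E:
  (35 − 30.556)²/30.556 = 0.6463
  (20 − 24.444)²/24.444 = 0.8079
  (39 − 41.667)²/41.667 = 0.1707
  (36 − 33.333)²/33.333 = 0.2134
  (26 − 27.778)²/27.778 = 0.1138
  (24 − 22.222)²/22.222 = 0.1423
χ² = 0.6463 + 0.8079 + 0.1707 + 0.2134 + 0.1138 + 0.1423 = 2.09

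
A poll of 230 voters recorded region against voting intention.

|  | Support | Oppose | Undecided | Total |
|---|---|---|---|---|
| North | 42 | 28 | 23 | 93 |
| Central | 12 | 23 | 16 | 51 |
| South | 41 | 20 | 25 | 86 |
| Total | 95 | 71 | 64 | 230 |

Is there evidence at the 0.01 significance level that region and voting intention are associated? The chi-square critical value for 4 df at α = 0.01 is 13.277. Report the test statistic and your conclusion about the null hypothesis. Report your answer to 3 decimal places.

10.657; fail to reject H₀

Grand total N = 230.
Expected counts (row total × column total / N):
  North, Support: 93×95/230 = 38.4130
  North, Oppose: 93×71/230 = 28.7087
  North, Undecided: 93×64/230 = 25.8783
  Central, Support: 51×95/230 = 21.0652
  Central, Oppose: 51×71/230 = 15.7435
  Central, Undecided: 51×64/230 = 14.1913
  South, Support: 86×95/230 = 35.5217
  South, Oppose: 86×71/230 = 26.5478
  South, Undecided: 86×64/230 = 23.9304
Contributions (O − E)²/E:
  (42 − 38.4130)²/38.4130 = 0.3350
  (28 − 28.7087)²/28.7087 = 0.0175
  (23 − 25.8783)²/25.8783 = 0.3201
  (12 − 21.0652)²/21.0652 = 3.9011
  (23 − 15.7435)²/15.7435 = 3.3447
  (16 − 14.1913)²/14.1913 = 0.2305
  (41 − 35.5217)²/35.5217 = 0.8449
  (20 − 26.5478)²/26.5478 = 1.6150
  (25 − 23.9304)²/23.9304 = 0.0478
χ² = 0.3350 + 0.0175 + 0.3201 + 3.9011 + 3.3447 + 0.2305 + 0.8449 + 1.6150 + 0.0478 = 10.657
df = (3−1)(3−1) = 4. Since 10.657 < 13.277, fail to reject the null hypothesis of independence at α = 0.01.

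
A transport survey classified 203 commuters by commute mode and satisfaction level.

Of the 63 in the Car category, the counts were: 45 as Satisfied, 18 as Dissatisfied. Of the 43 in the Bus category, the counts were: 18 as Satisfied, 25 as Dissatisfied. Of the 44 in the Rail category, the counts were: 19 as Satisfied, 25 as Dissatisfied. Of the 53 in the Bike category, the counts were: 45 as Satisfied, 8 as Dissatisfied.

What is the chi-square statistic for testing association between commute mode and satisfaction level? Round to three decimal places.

28.335

Row totals: 63, 43, 44, 53. Column totals: 127, 76. Grand total N = 203.
Expected counts (row total × column total / N):
  Car, Satisfied: 63×127/203 = 39.4138
  Car, Dissatisfied: 63×76/203 = 23.5862
  Bus, Satisfied: 43×127/203 = 26.9015
  Bus, Dissatisfied: 43×76/203 = 16.0985
  Rail, Satisfied: 44×127/203 = 27.5271
  Rail, Dissatisfied: 44×76/203 = 16.4729
  Bike, Satisfied: 53×127/203 = 33.1576
  Bike, Dissatisfied: 53×76/203 = 19.8424
Contributions (O − E)²/E:
  (45 − 39.4138)²/39.4138 = 0.7917
  (18 − 23.5862)²/23.5862 = 1.3230
  (18 − 26.9015)²/26.9015 = 2.9454
  (25 − 16.0985)²/16.0985 = 4.9220
  (19 − 27.5271)²/27.5271 = 2.6414
  (25 − 16.4729)²/16.4729 = 4.4140
  (45 − 33.1576)²/33.1576 = 4.2296
  (8 − 19.8424)²/19.8424 = 7.0678
χ² = 0.7917 + 1.3230 + 2.9454 + 4.9220 + 2.6414 + 4.4140 + 4.2296 + 7.0678 = 28.335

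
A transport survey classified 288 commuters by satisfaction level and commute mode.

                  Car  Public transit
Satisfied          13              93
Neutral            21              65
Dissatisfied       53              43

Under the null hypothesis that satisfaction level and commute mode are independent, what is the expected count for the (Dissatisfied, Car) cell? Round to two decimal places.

29.00

Row total (Dissatisfied) = 96; column total (Car) = 87; grand total N = 288.
Expected count = (row total × column total) / N = 96 × 87 / 288 = 29.00.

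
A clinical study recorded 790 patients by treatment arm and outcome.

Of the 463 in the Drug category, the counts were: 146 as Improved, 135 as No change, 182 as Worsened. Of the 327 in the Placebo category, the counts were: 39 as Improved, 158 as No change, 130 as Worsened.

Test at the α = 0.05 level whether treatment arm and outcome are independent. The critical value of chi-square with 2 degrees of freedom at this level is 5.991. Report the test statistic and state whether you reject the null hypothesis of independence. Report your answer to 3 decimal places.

50.441; reject H₀

Row totals: 463, 327. Column totals: 185, 293, 312. Grand total N = 790.
Expected counts (row total × column total / N):
  Drug, Improved: 463×185/790 = 108.4241
  Drug, No change: 463×293/790 = 171.7203
  Drug, Worsened: 463×312/790 = 182.8557
  Placebo, Improved: 327×185/790 = 76.5759
  Placebo, No change: 327×293/790 = 121.2797
  Placebo, Worsened: 327×312/790 = 129.1443
Contributions (O − E)²/E:
  (146 − 108.4241)²/108.4241 = 13.0225
  (135 − 171.7203)²/171.7203 = 7.8522
  (182 − 182.8557)²/182.8557 = 0.0040
  (39 − 76.5759)²/76.5759 = 18.4385
  (158 − 121.2797)²/121.2797 = 11.1179
  (130 − 129.1443)²/129.1443 = 0.0057
χ² = 13.0225 + 7.8522 + 0.0040 + 18.4385 + 11.1179 + 0.0057 = 50.441
df = (2−1)(3−1) = 2. Since 50.441 > 5.991, reject the null hypothesis of independence at α = 0.05.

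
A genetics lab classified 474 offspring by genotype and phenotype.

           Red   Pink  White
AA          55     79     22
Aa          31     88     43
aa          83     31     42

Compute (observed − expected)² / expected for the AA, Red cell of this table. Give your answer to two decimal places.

Row total (AA) = 156; column total (Red) = 169; N = 474.
Expected count E = 156 × 169 / 474 = 55.620.
Contribution = (O − E)²/E = (55 − 55.620)² / 55.620 = 0.01.

0.01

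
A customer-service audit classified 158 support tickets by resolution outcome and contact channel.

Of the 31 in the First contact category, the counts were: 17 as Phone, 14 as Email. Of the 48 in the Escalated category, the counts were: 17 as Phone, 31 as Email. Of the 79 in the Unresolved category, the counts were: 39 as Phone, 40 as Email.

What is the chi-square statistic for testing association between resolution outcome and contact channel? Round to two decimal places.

3.50

Row totals: 31, 48, 79. Column totals: 73, 85. Grand total N = 158.
Expected counts (row total × column total / N):
  First contact, Phone: 31×73/158 = 14.3228
  First contact, Email: 31×85/158 = 16.6772
  Escalated, Phone: 48×73/158 = 22.1772
  Escalated, Email: 48×85/158 = 25.8228
  Unresolved, Phone: 79×73/158 = 36.5000
  Unresolved, Email: 79×85/158 = 42.5000
Contributions (O − E)²/E:
  (17 − 14.3228)²/14.3228 = 0.5004
  (14 − 16.6772)²/16.6772 = 0.4298
  (17 − 22.1772)²/22.1772 = 1.2086
  (31 − 25.8228)²/25.8228 = 1.0380
  (39 − 36.5000)²/36.5000 = 0.1712
  (40 − 42.5000)²/42.5000 = 0.1471
χ² = 0.5004 + 0.4298 + 1.2086 + 1.0380 + 0.1712 + 0.1471 = 3.50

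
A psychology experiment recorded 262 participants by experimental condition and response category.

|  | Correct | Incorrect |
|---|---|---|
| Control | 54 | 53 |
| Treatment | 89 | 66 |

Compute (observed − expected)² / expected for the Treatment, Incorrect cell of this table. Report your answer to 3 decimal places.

Row total (Treatment) = 155; column total (Incorrect) = 119; N = 262.
Expected count E = 155 × 119 / 262 = 70.40076.
Contribution = (O − E)²/E = (66 − 70.40076)² / 70.40076 = 0.275.

0.275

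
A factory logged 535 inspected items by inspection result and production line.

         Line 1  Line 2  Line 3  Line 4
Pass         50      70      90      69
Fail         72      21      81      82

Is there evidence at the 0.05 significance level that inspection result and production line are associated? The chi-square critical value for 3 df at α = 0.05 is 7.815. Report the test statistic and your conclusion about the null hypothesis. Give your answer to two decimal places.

Row totals: 279, 256. Column totals: 122, 91, 171, 151. Grand total N = 535.
Expected counts (row total × column total / N):
  Pass, Line 1: 279×122/535 = 63.622
  Pass, Line 2: 279×91/535 = 47.456
  Pass, Line 3: 279×171/535 = 89.176
  Pass, Line 4: 279×151/535 = 78.746
  Fail, Line 1: 256×122/535 = 58.378
  Fail, Line 2: 256×91/535 = 43.544
  Fail, Line 3: 256×171/535 = 81.824
  Fail, Line 4: 256×151/535 = 72.254
Contributions (O − E)²/E:
  (50 − 63.622)²/63.622 = 2.9166
  (70 − 47.456)²/47.456 = 10.7095
  (90 − 89.176)²/89.176 = 0.0076
  (69 − 78.746)²/78.746 = 1.2062
  (72 − 58.378)²/58.378 = 3.1786
  (21 − 43.544)²/43.544 = 11.6717
  (81 − 81.824)²/81.824 = 0.0083
  (82 − 72.254)²/72.254 = 1.3146
χ² = 2.9166 + 10.7095 + 0.0076 + 1.2062 + 3.1786 + 11.6717 + 0.0083 + 1.3146 = 31.01
df = (2−1)(4−1) = 3. Since 31.01 > 7.815, reject the null hypothesis of independence at α = 0.05.

31.01; reject H₀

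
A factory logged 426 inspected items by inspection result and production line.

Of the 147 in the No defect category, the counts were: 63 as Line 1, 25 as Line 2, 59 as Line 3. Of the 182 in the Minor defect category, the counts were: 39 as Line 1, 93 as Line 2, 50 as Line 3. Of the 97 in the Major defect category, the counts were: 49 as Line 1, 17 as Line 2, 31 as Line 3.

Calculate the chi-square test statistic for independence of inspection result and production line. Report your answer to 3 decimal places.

60.357

Row totals: 147, 182, 97. Column totals: 151, 135, 140. Grand total N = 426.
Expected counts (row total × column total / N):
  No defect, Line 1: 147×151/426 = 52.1056
  No defect, Line 2: 147×135/426 = 46.5845
  No defect, Line 3: 147×140/426 = 48.3099
  Minor defect, Line 1: 182×151/426 = 64.5117
  Minor defect, Line 2: 182×135/426 = 57.6761
  Minor defect, Line 3: 182×140/426 = 59.8122
  Major defect, Line 1: 97×151/426 = 34.3826
  Major defect, Line 2: 97×135/426 = 30.7394
  Major defect, Line 3: 97×140/426 = 31.8779
Contributions (O − E)²/E:
  (63 − 52.1056)²/52.1056 = 2.2778
  (25 − 46.5845)²/46.5845 = 10.0010
  (59 − 48.3099)²/48.3099 = 2.3655
  (39 − 64.5117)²/64.5117 = 10.0888
  (93 − 57.6761)²/57.6761 = 21.6342
  (50 − 59.8122)²/59.8122 = 1.6097
  (49 − 34.3826)²/34.3826 = 6.2144
  (17 − 30.7394)²/30.7394 = 6.1410
  (31 − 31.8779)²/31.8779 = 0.0242
χ² = 2.2778 + 10.0010 + 2.3655 + 10.0888 + 21.6342 + 1.6097 + 6.2144 + 6.1410 + 0.0242 = 60.357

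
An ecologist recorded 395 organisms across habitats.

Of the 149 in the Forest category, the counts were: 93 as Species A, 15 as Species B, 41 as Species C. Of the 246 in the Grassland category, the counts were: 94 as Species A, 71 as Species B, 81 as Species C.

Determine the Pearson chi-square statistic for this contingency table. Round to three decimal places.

Row totals: 149, 246. Column totals: 187, 86, 122. Grand total N = 395.
Expected counts (row total × column total / N):
  Forest, Species A: 149×187/395 = 70.53924
  Forest, Species B: 149×86/395 = 32.44051
  Forest, Species C: 149×122/395 = 46.02025
  Grassland, Species A: 246×187/395 = 116.46076
  Grassland, Species B: 246×86/395 = 53.55949
  Grassland, Species C: 246×122/395 = 75.97975
Contributions (O − E)²/E:
  (93 − 70.53924)²/70.53924 = 7.1518
  (15 − 32.44051)²/32.44051 = 9.3763
  (41 − 46.02025)²/46.02025 = 0.5476
  (94 − 116.46076)²/116.46076 = 4.3318
  (71 − 53.55949)²/53.55949 = 5.6791
  (81 − 75.97975)²/75.97975 = 0.3317
χ² = 7.1518 + 9.3763 + 0.5476 + 4.3318 + 5.6791 + 0.3317 = 27.418

27.418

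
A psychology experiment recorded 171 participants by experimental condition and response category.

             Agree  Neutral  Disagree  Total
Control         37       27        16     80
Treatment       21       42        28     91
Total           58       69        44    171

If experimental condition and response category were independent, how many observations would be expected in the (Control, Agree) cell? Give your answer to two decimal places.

Row total (Control) = 80; column total (Agree) = 58; grand total N = 171.
Expected count = (row total × column total) / N = 80 × 58 / 171 = 27.13.

27.13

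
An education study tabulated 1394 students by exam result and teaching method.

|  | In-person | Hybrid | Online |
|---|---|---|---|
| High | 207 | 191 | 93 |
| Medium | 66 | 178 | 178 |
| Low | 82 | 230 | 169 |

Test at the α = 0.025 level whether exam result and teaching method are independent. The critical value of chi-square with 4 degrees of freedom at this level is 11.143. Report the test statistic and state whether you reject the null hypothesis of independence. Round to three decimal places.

Row totals: 491, 422, 481. Column totals: 355, 599, 440. Grand total N = 1394.
Expected counts (row total × column total / N):
  High, In-person: 491×355/1394 = 125.03945
  High, Hybrid: 491×599/1394 = 210.98207
  High, Online: 491×440/1394 = 154.97848
  Medium, In-person: 422×355/1394 = 107.46772
  Medium, Hybrid: 422×599/1394 = 181.33286
  Medium, Online: 422×440/1394 = 133.19943
  Low, In-person: 481×355/1394 = 122.49283
  Low, Hybrid: 481×599/1394 = 206.68508
  Low, Online: 481×440/1394 = 151.82209
Contributions (O − E)²/E:
  (207 − 125.03945)²/125.03945 = 53.7233
  (191 − 210.98207)²/210.98207 = 1.8925
  (93 − 154.97848)²/154.97848 = 24.7862
  (66 − 107.46772)²/107.46772 = 16.0008
  (178 − 181.33286)²/181.33286 = 0.0613
  (178 − 133.19943)²/133.19943 = 15.0683
  (82 − 122.49283)²/122.49283 = 13.3858
  (230 − 206.68508)²/206.68508 = 2.6300
  (169 − 151.82209)²/151.82209 = 1.9436
χ² = 53.7233 + 1.8925 + 24.7862 + 16.0008 + 0.0613 + 15.0683 + 13.3858 + 2.6300 + 1.9436 = 129.492
df = (3−1)(3−1) = 4. Since 129.492 > 11.143, reject the null hypothesis of independence at α = 0.025.

129.492; reject H₀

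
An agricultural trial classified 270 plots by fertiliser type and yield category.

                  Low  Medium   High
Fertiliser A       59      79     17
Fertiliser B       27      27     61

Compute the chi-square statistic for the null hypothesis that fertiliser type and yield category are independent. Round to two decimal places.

Row totals: 155, 115. Column totals: 86, 106, 78. Grand total N = 270.
Expected counts (row total × column total / N):
  Fertiliser A, Low: 155×86/270 = 49.3704
  Fertiliser A, Medium: 155×106/270 = 60.8519
  Fertiliser A, High: 155×78/270 = 44.7778
  Fertiliser B, Low: 115×86/270 = 36.6296
  Fertiliser B, Medium: 115×106/270 = 45.1481
  Fertiliser B, High: 115×78/270 = 33.2222
Contributions (O − E)²/E:
  (59 − 49.3704)²/49.3704 = 1.8782
  (79 − 60.8519)²/60.8519 = 5.4124
  (17 − 44.7778)²/44.7778 = 17.2319
  (27 − 36.6296)²/36.6296 = 2.5315
  (27 − 45.1481)²/45.1481 = 7.2950
  (61 − 33.2222)²/33.2222 = 23.2256
χ² = 1.8782 + 5.4124 + 17.2319 + 2.5315 + 7.2950 + 23.2256 = 57.57

57.57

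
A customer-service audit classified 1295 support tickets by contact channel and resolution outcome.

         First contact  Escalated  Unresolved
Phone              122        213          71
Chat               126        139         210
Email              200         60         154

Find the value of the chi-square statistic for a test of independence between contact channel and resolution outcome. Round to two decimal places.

177.19

Row totals: 406, 475, 414. Column totals: 448, 412, 435. Grand total N = 1295.
Expected counts (row total × column total / N):
  Phone, First contact: 406×448/1295 = 140.4541
  Phone, Escalated: 406×412/1295 = 129.1676
  Phone, Unresolved: 406×435/1295 = 136.3784
  Chat, First contact: 475×448/1295 = 164.3243
  Chat, Escalated: 475×412/1295 = 151.1197
  Chat, Unresolved: 475×435/1295 = 159.5560
  Email, First contact: 414×448/1295 = 143.2216
  Email, Escalated: 414×412/1295 = 131.7127
  Email, Unresolved: 414×435/1295 = 139.0656
Contributions (O − E)²/E:
  (122 − 140.4541)²/140.4541 = 2.4247
  (213 − 129.1676)²/129.1676 = 54.4089
  (71 − 136.3784)²/136.3784 = 31.3417
  (126 − 164.3243)²/164.3243 = 8.9381
  (139 − 151.1197)²/151.1197 = 0.9720
  (210 − 159.5560)²/159.5560 = 15.9480
  (200 − 143.2216)²/143.2216 = 22.5091
  (60 − 131.7127)²/131.7127 = 39.0449
  (154 − 139.0656)²/139.0656 = 1.6038
χ² = 2.4247 + 54.4089 + 31.3417 + 8.9381 + 0.9720 + 15.9480 + 22.5091 + 39.0449 + 1.6038 = 177.19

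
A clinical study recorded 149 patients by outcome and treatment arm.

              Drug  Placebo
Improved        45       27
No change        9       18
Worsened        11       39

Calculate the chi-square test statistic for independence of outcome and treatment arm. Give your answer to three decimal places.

21.100

Row totals: 72, 27, 50. Column totals: 65, 84. Grand total N = 149.
Expected counts (row total × column total / N):
  Improved, Drug: 72×65/149 = 31.4094
  Improved, Placebo: 72×84/149 = 40.5906
  No change, Drug: 27×65/149 = 11.7785
  No change, Placebo: 27×84/149 = 15.2215
  Worsened, Drug: 50×65/149 = 21.8121
  Worsened, Placebo: 50×84/149 = 28.1879
Contributions (O − E)²/E:
  (45 − 31.4094)²/31.4094 = 5.8805
  (27 − 40.5906)²/40.5906 = 4.5504
  (9 − 11.7785)²/11.7785 = 0.6554
  (18 − 15.2215)²/15.2215 = 0.5072
  (11 − 21.8121)²/21.8121 = 5.3595
  (39 − 28.1879)²/28.1879 = 4.1472
χ² = 5.8805 + 4.5504 + 0.6554 + 0.5072 + 5.3595 + 4.1472 = 21.100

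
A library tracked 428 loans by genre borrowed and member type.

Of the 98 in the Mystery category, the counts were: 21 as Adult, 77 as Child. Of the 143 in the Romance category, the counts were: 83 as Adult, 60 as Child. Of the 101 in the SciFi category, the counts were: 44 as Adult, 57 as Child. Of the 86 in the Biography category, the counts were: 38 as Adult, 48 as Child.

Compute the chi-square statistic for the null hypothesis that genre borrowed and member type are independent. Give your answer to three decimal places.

31.752

Row totals: 98, 143, 101, 86. Column totals: 186, 242. Grand total N = 428.
Expected counts (row total × column total / N):
  Mystery, Adult: 98×186/428 = 42.5888
  Mystery, Child: 98×242/428 = 55.4112
  Romance, Adult: 143×186/428 = 62.1449
  Romance, Child: 143×242/428 = 80.8551
  SciFi, Adult: 101×186/428 = 43.8925
  SciFi, Child: 101×242/428 = 57.1075
  Biography, Adult: 86×186/428 = 37.3738
  Biography, Child: 86×242/428 = 48.6262
Contributions (O − E)²/E:
  (21 − 42.5888)²/42.5888 = 10.9436
  (77 − 55.4112)²/55.4112 = 8.4112
  (83 − 62.1449)²/62.1449 = 6.9987
  (60 − 80.8551)²/80.8551 = 5.3792
  (44 − 43.8925)²/43.8925 = 0.0003
  (57 − 57.1075)²/57.1075 = 0.0002
  (38 − 37.3738)²/37.3738 = 0.0105
  (48 − 48.6262)²/48.6262 = 0.0081
χ² = 10.9436 + 8.4112 + 6.9987 + 5.3792 + 0.0003 + 0.0002 + 0.0105 + 0.0081 = 31.752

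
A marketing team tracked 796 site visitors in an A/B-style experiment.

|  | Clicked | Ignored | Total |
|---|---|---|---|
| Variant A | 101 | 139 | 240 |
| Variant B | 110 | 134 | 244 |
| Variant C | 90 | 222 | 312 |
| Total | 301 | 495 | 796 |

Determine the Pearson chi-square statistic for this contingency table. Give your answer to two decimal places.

18.01

Grand total N = 796.
Expected counts (row total × column total / N):
  Variant A, Clicked: 240×301/796 = 90.754
  Variant A, Ignored: 240×495/796 = 149.246
  Variant B, Clicked: 244×301/796 = 92.266
  Variant B, Ignored: 244×495/796 = 151.734
  Variant C, Clicked: 312×301/796 = 117.980
  Variant C, Ignored: 312×495/796 = 194.020
Contributions (O − E)²/E:
  (101 − 90.754)²/90.754 = 1.1568
  (139 − 149.246)²/149.246 = 0.7034
  (110 − 92.266)²/92.266 = 3.4086
  (134 − 151.734)²/151.734 = 2.0727
  (90 − 117.980)²/117.980 = 6.6357
  (222 − 194.020)²/194.020 = 4.0350
χ² = 1.1568 + 0.7034 + 3.4086 + 2.0727 + 6.6357 + 4.0350 = 18.01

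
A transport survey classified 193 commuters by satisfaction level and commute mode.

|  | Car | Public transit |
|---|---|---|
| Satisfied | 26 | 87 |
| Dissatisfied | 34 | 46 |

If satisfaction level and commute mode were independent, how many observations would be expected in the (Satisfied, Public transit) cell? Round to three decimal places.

Row total (Satisfied) = 113; column total (Public transit) = 133; grand total N = 193.
Expected count = (row total × column total) / N = 113 × 133 / 193 = 77.870.

77.870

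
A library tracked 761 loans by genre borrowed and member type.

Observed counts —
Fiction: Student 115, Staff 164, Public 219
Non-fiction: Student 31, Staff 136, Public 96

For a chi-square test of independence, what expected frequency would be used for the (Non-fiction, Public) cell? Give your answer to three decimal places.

Row total (Non-fiction) = 263; column total (Public) = 315; grand total N = 761.
Expected count = (row total × column total) / N = 263 × 315 / 761 = 108.863.

108.863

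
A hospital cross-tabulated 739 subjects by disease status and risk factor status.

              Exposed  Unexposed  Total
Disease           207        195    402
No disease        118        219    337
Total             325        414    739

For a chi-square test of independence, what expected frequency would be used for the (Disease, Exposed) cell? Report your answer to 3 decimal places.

176.793

Row total (Disease) = 402; column total (Exposed) = 325; grand total N = 739.
Expected count = (row total × column total) / N = 402 × 325 / 739 = 176.793.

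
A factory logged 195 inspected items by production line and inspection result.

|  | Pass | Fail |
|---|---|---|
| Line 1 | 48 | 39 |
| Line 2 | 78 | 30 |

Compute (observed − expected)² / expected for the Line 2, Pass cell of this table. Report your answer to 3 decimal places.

Row total (Line 2) = 108; column total (Pass) = 126; N = 195.
Expected count E = 108 × 126 / 195 = 69.7846.
Contribution = (O − E)²/E = (78 − 69.7846)² / 69.7846 = 0.967.

0.967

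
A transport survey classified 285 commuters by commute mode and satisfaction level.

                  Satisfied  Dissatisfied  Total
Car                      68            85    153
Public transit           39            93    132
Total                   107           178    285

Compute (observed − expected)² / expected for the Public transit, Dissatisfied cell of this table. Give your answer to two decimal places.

Row total (Public transit) = 132; column total (Dissatisfied) = 178; N = 285.
Expected count E = 132 × 178 / 285 = 82.442.
Contribution = (O − E)²/E = (93 − 82.442)² / 82.442 = 1.35.

1.35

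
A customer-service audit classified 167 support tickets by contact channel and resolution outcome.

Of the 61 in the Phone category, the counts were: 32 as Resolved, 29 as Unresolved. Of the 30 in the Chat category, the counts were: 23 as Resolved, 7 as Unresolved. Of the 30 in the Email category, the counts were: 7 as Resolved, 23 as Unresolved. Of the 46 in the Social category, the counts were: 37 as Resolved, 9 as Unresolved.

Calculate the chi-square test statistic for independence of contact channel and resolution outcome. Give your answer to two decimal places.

Row totals: 61, 30, 30, 46. Column totals: 99, 68. Grand total N = 167.
Expected counts (row total × column total / N):
  Phone, Resolved: 61×99/167 = 36.162
  Phone, Unresolved: 61×68/167 = 24.838
  Chat, Resolved: 30×99/167 = 17.784
  Chat, Unresolved: 30×68/167 = 12.216
  Email, Resolved: 30×99/167 = 17.784
  Email, Unresolved: 30×68/167 = 12.216
  Social, Resolved: 46×99/167 = 27.269
  Social, Unresolved: 46×68/167 = 18.731
Contributions (O − E)²/E:
  (32 − 36.162)²/36.162 = 0.4790
  (29 − 24.838)²/24.838 = 0.6974
  (23 − 17.784)²/17.784 = 1.5298
  (7 − 12.216)²/12.216 = 2.2271
  (7 − 17.784)²/17.784 = 6.5393
  (23 − 12.216)²/12.216 = 9.5199
  (37 − 27.269)²/27.269 = 3.4725
  (9 − 18.731)²/18.731 = 5.0554
χ² = 0.4790 + 0.6974 + 1.5298 + 2.2271 + 6.5393 + 9.5199 + 3.4725 + 5.0554 = 29.52

29.52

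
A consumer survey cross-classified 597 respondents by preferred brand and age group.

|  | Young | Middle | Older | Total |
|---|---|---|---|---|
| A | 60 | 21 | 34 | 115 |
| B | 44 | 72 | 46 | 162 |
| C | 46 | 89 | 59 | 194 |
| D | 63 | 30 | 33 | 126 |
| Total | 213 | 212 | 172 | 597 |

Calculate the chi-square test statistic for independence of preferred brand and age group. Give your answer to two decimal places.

Grand total N = 597.
Expected counts (row total × column total / N):
  A, Young: 115×213/597 = 41.030
  A, Middle: 115×212/597 = 40.838
  A, Older: 115×172/597 = 33.132
  B, Young: 162×213/597 = 57.799
  B, Middle: 162×212/597 = 57.528
  B, Older: 162×172/597 = 46.673
  C, Young: 194×213/597 = 69.216
  C, Middle: 194×212/597 = 68.891
  C, Older: 194×172/597 = 55.893
  D, Young: 126×213/597 = 44.955
  D, Middle: 126×212/597 = 44.744
  D, Older: 126×172/597 = 36.302
Contributions (O − E)²/E:
  (60 − 41.030)²/41.030 = 8.7707
  (21 − 40.838)²/40.838 = 9.6368
  (34 − 33.132)²/33.132 = 0.0227
  (44 − 57.799)²/57.799 = 3.2944
  (72 − 57.528)²/57.528 = 3.6406
  (46 − 46.673)²/46.673 = 0.0097
  (46 − 69.216)²/69.216 = 7.7870
  (89 − 68.891)²/68.891 = 5.8697
  (59 − 55.893)²/55.893 = 0.1727
  (63 − 44.955)²/44.955 = 7.2433
  (30 − 44.744)²/44.744 = 4.8584
  (33 − 36.302)²/36.302 = 0.3003
χ² = 8.7707 + 9.6368 + 0.0227 + 3.2944 + 3.6406 + 0.0097 + 7.7870 + 5.8697 + 0.1727 + 7.2433 + 4.8584 + 0.3003 = 51.61

51.61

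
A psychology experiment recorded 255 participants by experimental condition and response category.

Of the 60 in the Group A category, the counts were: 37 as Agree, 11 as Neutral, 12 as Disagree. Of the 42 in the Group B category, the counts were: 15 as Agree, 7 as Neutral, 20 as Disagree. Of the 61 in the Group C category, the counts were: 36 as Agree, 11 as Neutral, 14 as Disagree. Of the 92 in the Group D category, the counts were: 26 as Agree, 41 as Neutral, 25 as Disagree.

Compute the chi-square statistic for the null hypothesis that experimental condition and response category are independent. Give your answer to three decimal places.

Row totals: 60, 42, 61, 92. Column totals: 114, 70, 71. Grand total N = 255.
Expected counts (row total × column total / N):
  Group A, Agree: 60×114/255 = 26.8235
  Group A, Neutral: 60×70/255 = 16.4706
  Group A, Disagree: 60×71/255 = 16.7059
  Group B, Agree: 42×114/255 = 18.7765
  Group B, Neutral: 42×70/255 = 11.5294
  Group B, Disagree: 42×71/255 = 11.6941
  Group C, Agree: 61×114/255 = 27.2706
  Group C, Neutral: 61×70/255 = 16.7451
  Group C, Disagree: 61×71/255 = 16.9843
  Group D, Agree: 92×114/255 = 41.1294
  Group D, Neutral: 92×70/255 = 25.2549
  Group D, Disagree: 92×71/255 = 25.6157
Contributions (O − E)²/E:
  (37 − 26.8235)²/26.8235 = 3.8608
  (11 − 16.4706)²/16.4706 = 1.8170
  (12 − 16.7059)²/16.7059 = 1.3256
  (15 − 18.7765)²/18.7765 = 0.7596
  (7 − 11.5294)²/11.5294 = 1.7794
  (20 − 11.6941)²/11.6941 = 5.8994
  (36 − 27.2706)²/27.2706 = 2.7943
  (11 − 16.7451)²/16.7451 = 1.9711
  (14 − 16.9843)²/16.9843 = 0.5244
  (26 − 41.1294)²/41.1294 = 5.5653
  (41 − 25.2549)²/25.2549 = 9.8162
  (25 − 25.6157)²/25.6157 = 0.0148
χ² = 3.8608 + 1.8170 + 1.3256 + 0.7596 + 1.7794 + 5.8994 + 2.7943 + 1.9711 + 0.5244 + 5.5653 + 9.8162 + 0.0148 = 36.128

36.128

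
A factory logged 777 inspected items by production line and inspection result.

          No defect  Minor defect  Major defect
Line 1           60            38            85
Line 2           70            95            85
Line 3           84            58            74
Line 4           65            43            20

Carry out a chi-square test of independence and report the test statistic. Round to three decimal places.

Row totals: 183, 250, 216, 128. Column totals: 279, 234, 264. Grand total N = 777.
Expected counts (row total × column total / N):
  Line 1, No defect: 183×279/777 = 65.7104
  Line 1, Minor defect: 183×234/777 = 55.1120
  Line 1, Major defect: 183×264/777 = 62.1776
  Line 2, No defect: 250×279/777 = 89.7683
  Line 2, Minor defect: 250×234/777 = 75.2896
  Line 2, Major defect: 250×264/777 = 84.9421
  Line 3, No defect: 216×279/777 = 77.5598
  Line 3, Minor defect: 216×234/777 = 65.0502
  Line 3, Major defect: 216×264/777 = 73.3900
  Line 4, No defect: 128×279/777 = 45.9614
  Line 4, Minor defect: 128×234/777 = 38.5483
  Line 4, Major defect: 128×264/777 = 43.4903
Contributions (O − E)²/E:
  (60 − 65.7104)²/65.7104 = 0.4962
  (38 − 55.1120)²/55.1120 = 5.3132
  (85 − 62.1776)²/62.1776 = 8.3770
  (70 − 89.7683)²/89.7683 = 4.3533
  (95 − 75.2896)²/75.2896 = 5.1601
  (85 − 84.9421)²/84.9421 = 0.0000
  (84 − 77.5598)²/77.5598 = 0.5348
  (58 − 65.0502)²/65.0502 = 0.7641
  (74 − 73.3900)²/73.3900 = 0.0051
  (65 − 45.9614)²/45.9614 = 7.8864
  (43 − 38.5483)²/38.5483 = 0.5141
  (20 − 43.4903)²/43.4903 = 12.6878
χ² = 0.4962 + 5.3132 + 8.3770 + 4.3533 + 5.1601 + 0.0000 + 0.5348 + 0.7641 + 0.0051 + 7.8864 + 0.5141 + 12.6878 = 46.092

46.092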